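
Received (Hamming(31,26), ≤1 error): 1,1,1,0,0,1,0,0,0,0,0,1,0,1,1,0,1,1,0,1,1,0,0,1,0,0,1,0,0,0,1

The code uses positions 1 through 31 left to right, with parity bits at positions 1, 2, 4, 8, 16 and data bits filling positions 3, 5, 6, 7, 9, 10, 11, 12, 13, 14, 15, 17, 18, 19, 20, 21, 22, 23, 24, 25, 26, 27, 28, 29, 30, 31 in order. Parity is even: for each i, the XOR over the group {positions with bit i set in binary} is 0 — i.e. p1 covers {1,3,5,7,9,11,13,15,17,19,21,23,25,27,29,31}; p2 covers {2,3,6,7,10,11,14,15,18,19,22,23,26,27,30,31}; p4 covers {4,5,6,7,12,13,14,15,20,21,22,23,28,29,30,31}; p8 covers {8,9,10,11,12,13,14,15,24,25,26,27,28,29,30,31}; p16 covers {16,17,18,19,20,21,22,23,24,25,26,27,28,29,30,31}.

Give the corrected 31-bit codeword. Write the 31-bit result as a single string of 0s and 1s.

1110010000010110110100010010001

s1 (pos 1,3,5,7,9,11,13,15,17,19,21,23,25,27,29,31): 1⊕1⊕0⊕0⊕0⊕0⊕0⊕1⊕1⊕0⊕1⊕0⊕0⊕1⊕0⊕1 = 1
s2 (pos 2,3,6,7,10,11,14,15,18,19,22,23,26,27,30,31): 1⊕1⊕1⊕0⊕0⊕0⊕1⊕1⊕1⊕0⊕0⊕0⊕0⊕1⊕0⊕1 = 0
s4 (pos 4,5,6,7,12,13,14,15,20,21,22,23,28,29,30,31): 0⊕0⊕1⊕0⊕1⊕0⊕1⊕1⊕1⊕1⊕0⊕0⊕0⊕0⊕0⊕1 = 1
s8 (pos 8,9,10,11,12,13,14,15,24,25,26,27,28,29,30,31): 0⊕0⊕0⊕0⊕1⊕0⊕1⊕1⊕1⊕0⊕0⊕1⊕0⊕0⊕0⊕1 = 0
s16 (pos 16,17,18,19,20,21,22,23,24,25,26,27,28,29,30,31): 0⊕1⊕1⊕0⊕1⊕1⊕0⊕0⊕1⊕0⊕0⊕1⊕0⊕0⊕0⊕1 = 1
Syndrome s16…s1 = 10101 → error at position 21.
Flip position 21: 1110010000010110110110010010001 → 1110010000010110110100010010001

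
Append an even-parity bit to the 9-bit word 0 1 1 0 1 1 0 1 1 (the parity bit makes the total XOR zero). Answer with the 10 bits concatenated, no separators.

0110110110

XOR of the 9 data bits: 0⊕1⊕1⊕0⊕1⊕1⊕0⊕1⊕1 = 0
Parity bit = 0 (so all 10 bits XOR to 0).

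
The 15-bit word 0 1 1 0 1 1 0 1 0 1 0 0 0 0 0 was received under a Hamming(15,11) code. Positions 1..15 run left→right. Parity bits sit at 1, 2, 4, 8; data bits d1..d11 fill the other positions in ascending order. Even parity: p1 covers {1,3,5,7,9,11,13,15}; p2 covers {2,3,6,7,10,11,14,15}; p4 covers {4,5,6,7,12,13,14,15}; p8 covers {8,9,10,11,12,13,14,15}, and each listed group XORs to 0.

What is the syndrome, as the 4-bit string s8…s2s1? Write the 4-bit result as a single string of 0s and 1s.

0000

s1 (pos 1,3,5,7,9,11,13,15): 0⊕1⊕1⊕0⊕0⊕0⊕0⊕0 = 0
s2 (pos 2,3,6,7,10,11,14,15): 1⊕1⊕1⊕0⊕1⊕0⊕0⊕0 = 0
s4 (pos 4,5,6,7,12,13,14,15): 0⊕1⊕1⊕0⊕0⊕0⊕0⊕0 = 0
s8 (pos 8,9,10,11,12,13,14,15): 1⊕0⊕1⊕0⊕0⊕0⊕0⊕0 = 0
Syndrome s8…s1 = 0000 → no error.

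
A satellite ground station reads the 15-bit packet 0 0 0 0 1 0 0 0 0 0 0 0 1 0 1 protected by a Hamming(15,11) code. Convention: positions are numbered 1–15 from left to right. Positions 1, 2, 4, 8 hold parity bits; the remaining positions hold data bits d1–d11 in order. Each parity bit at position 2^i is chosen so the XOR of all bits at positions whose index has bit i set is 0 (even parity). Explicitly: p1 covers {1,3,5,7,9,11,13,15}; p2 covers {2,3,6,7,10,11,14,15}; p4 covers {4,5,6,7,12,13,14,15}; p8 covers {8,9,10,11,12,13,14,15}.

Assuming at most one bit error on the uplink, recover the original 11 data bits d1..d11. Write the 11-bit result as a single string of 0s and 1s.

01010000101

s1 (pos 1,3,5,7,9,11,13,15): 0⊕0⊕1⊕0⊕0⊕0⊕1⊕1 = 1
s2 (pos 2,3,6,7,10,11,14,15): 0⊕0⊕0⊕0⊕0⊕0⊕0⊕1 = 1
s4 (pos 4,5,6,7,12,13,14,15): 0⊕1⊕0⊕0⊕0⊕1⊕0⊕1 = 1
s8 (pos 8,9,10,11,12,13,14,15): 0⊕0⊕0⊕0⊕0⊕1⊕0⊕1 = 0
Syndrome s8…s1 = 0111 → error at position 7.
Flip position 7: 000010000000101 → 000010100000101
Read data bits from positions 3,5,6,7,9,10,11,12,13,14,15: 01010000101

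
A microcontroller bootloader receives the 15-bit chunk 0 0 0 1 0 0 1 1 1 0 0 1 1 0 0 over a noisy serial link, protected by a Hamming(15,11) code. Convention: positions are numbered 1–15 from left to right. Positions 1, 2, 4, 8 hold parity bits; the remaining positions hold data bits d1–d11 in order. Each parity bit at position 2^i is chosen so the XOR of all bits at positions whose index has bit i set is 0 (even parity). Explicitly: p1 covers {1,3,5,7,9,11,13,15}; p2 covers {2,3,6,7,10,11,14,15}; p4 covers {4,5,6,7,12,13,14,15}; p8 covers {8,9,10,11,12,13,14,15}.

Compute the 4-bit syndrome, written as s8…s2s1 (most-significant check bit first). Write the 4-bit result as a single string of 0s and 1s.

0011

s1 (pos 1,3,5,7,9,11,13,15): 0⊕0⊕0⊕1⊕1⊕0⊕1⊕0 = 1
s2 (pos 2,3,6,7,10,11,14,15): 0⊕0⊕0⊕1⊕0⊕0⊕0⊕0 = 1
s4 (pos 4,5,6,7,12,13,14,15): 1⊕0⊕0⊕1⊕1⊕1⊕0⊕0 = 0
s8 (pos 8,9,10,11,12,13,14,15): 1⊕1⊕0⊕0⊕1⊕1⊕0⊕0 = 0
Syndrome s8…s1 = 0011 → error at position 3.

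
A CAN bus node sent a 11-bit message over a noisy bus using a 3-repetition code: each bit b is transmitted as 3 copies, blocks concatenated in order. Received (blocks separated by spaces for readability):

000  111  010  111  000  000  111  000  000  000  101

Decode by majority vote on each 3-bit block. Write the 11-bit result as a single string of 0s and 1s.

Block 1 (000): 0 ones → 0
Block 2 (111): 3 ones → 1
Block 3 (010): 1 one → 0
Block 4 (111): 3 ones → 1
Block 5 (000): 0 ones → 0
Block 6 (000): 0 ones → 0
Block 7 (111): 3 ones → 1
Block 8 (000): 0 ones → 0
Block 9 (000): 0 ones → 0
Block 10 (000): 0 ones → 0
Block 11 (101): 2 ones → 1

01010010001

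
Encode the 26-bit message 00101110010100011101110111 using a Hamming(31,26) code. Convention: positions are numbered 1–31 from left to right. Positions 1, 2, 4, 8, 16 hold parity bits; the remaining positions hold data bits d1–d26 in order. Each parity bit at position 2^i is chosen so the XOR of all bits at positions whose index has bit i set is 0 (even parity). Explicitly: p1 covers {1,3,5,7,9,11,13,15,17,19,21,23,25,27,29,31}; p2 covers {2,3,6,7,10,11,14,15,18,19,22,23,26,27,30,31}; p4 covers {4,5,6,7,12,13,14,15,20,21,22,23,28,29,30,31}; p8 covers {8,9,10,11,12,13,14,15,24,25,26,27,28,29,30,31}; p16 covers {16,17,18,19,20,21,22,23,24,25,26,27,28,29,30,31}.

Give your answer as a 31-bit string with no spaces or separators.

Place data at non-parity positions: p1 p2 0 p4 0 1 0 p8 1 1 1 0 0 1 0 p16 1 0 0 0 1 1 1 0 1 1 1 0 1 1 1
p1 (pos 1,3,5,7,9,11,13,15,17,19,21,23,25,27,29,31): XOR of data positions = 0⊕0⊕0⊕1⊕1⊕0⊕0⊕1⊕0⊕1⊕1⊕1⊕1⊕1⊕1 = 1
p2 (pos 2,3,6,7,10,11,14,15,18,19,22,23,26,27,30,31): XOR of data positions = 0⊕1⊕0⊕1⊕1⊕1⊕0⊕0⊕0⊕1⊕1⊕1⊕1⊕1⊕1 = 0
p4 (pos 4,5,6,7,12,13,14,15,20,21,22,23,28,29,30,31): XOR of data positions = 0⊕1⊕0⊕0⊕0⊕1⊕0⊕0⊕1⊕1⊕1⊕0⊕1⊕1⊕1 = 0
p8 (pos 8,9,10,11,12,13,14,15,24,25,26,27,28,29,30,31): XOR of data positions = 1⊕1⊕1⊕0⊕0⊕1⊕0⊕0⊕1⊕1⊕1⊕0⊕1⊕1⊕1 = 0
p16 (pos 16,17,18,19,20,21,22,23,24,25,26,27,28,29,30,31): XOR of data positions = 1⊕0⊕0⊕0⊕1⊕1⊕1⊕0⊕1⊕1⊕1⊕0⊕1⊕1⊕1 = 0
Codeword: 1000010011100100100011101110111

1000010011100100100011101110111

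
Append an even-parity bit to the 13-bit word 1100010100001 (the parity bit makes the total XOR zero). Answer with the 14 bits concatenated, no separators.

XOR of the 13 data bits: 1⊕1⊕0⊕0⊕0⊕1⊕0⊕1⊕0⊕0⊕0⊕0⊕1 = 1
Parity bit = 1 (so all 14 bits XOR to 0).

11000101000011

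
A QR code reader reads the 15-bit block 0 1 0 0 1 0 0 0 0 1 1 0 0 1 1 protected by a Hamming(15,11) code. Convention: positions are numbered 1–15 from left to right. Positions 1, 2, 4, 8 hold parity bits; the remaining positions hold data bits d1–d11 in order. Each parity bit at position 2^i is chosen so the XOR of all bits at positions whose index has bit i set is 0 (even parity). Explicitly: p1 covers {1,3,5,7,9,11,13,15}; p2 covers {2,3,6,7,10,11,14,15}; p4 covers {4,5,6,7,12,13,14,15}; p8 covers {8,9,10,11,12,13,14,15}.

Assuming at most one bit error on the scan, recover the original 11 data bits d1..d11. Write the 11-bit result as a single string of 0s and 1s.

01010110011

s1 (pos 1,3,5,7,9,11,13,15): 0⊕0⊕1⊕0⊕0⊕1⊕0⊕1 = 1
s2 (pos 2,3,6,7,10,11,14,15): 1⊕0⊕0⊕0⊕1⊕1⊕1⊕1 = 1
s4 (pos 4,5,6,7,12,13,14,15): 0⊕1⊕0⊕0⊕0⊕0⊕1⊕1 = 1
s8 (pos 8,9,10,11,12,13,14,15): 0⊕0⊕1⊕1⊕0⊕0⊕1⊕1 = 0
Syndrome s8…s1 = 0111 → error at position 7.
Flip position 7: 010010000110011 → 010010100110011
Read data bits from positions 3,5,6,7,9,10,11,12,13,14,15: 01010110011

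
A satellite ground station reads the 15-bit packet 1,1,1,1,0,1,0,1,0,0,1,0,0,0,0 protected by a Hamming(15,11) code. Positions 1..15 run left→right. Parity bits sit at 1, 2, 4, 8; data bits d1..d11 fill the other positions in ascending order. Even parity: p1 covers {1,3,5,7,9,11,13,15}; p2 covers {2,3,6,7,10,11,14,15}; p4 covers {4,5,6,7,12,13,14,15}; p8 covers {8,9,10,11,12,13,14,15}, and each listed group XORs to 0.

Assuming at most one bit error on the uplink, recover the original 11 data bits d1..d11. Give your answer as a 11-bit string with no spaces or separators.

s1 (pos 1,3,5,7,9,11,13,15): 1⊕1⊕0⊕0⊕0⊕1⊕0⊕0 = 1
s2 (pos 2,3,6,7,10,11,14,15): 1⊕1⊕1⊕0⊕0⊕1⊕0⊕0 = 0
s4 (pos 4,5,6,7,12,13,14,15): 1⊕0⊕1⊕0⊕0⊕0⊕0⊕0 = 0
s8 (pos 8,9,10,11,12,13,14,15): 1⊕0⊕0⊕1⊕0⊕0⊕0⊕0 = 0
Syndrome s8…s1 = 0001 → error at position 1.
Flip position 1: 111101010010000 → 011101010010000
Read data bits from positions 3,5,6,7,9,10,11,12,13,14,15: 10100010000

10100010000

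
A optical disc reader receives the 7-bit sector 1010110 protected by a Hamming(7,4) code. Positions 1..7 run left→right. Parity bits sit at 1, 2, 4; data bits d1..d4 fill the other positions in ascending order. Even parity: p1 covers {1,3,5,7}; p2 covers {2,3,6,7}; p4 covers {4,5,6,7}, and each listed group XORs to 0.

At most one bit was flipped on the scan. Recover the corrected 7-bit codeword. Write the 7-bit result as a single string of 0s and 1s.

0010110

s1 (pos 1,3,5,7): 1⊕1⊕1⊕0 = 1
s2 (pos 2,3,6,7): 0⊕1⊕1⊕0 = 0
s4 (pos 4,5,6,7): 0⊕1⊕1⊕0 = 0
Syndrome s4…s1 = 001 → error at position 1.
Flip position 1: 1010110 → 0010110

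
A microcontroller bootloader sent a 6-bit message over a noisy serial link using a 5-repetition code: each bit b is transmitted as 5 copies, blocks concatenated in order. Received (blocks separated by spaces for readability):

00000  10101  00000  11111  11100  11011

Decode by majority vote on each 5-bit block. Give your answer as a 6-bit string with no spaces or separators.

Block 1 (00000): 0 ones → 0
Block 2 (10101): 3 ones → 1
Block 3 (00000): 0 ones → 0
Block 4 (11111): 5 ones → 1
Block 5 (11100): 3 ones → 1
Block 6 (11011): 4 ones → 1

010111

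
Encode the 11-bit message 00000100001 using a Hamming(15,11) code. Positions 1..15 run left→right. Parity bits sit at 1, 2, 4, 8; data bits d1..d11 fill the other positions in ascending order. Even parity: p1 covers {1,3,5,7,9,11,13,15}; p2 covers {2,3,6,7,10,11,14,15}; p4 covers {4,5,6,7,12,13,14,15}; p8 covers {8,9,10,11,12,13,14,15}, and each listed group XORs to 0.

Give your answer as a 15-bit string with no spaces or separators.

Place data at non-parity positions: p1 p2 0 p4 0 0 0 p8 0 1 0 0 0 0 1
p1 (pos 1,3,5,7,9,11,13,15): XOR of data positions = 0⊕0⊕0⊕0⊕0⊕0⊕1 = 1
p2 (pos 2,3,6,7,10,11,14,15): XOR of data positions = 0⊕0⊕0⊕1⊕0⊕0⊕1 = 0
p4 (pos 4,5,6,7,12,13,14,15): XOR of data positions = 0⊕0⊕0⊕0⊕0⊕0⊕1 = 1
p8 (pos 8,9,10,11,12,13,14,15): XOR of data positions = 0⊕1⊕0⊕0⊕0⊕0⊕1 = 0
Codeword: 100100000100001

100100000100001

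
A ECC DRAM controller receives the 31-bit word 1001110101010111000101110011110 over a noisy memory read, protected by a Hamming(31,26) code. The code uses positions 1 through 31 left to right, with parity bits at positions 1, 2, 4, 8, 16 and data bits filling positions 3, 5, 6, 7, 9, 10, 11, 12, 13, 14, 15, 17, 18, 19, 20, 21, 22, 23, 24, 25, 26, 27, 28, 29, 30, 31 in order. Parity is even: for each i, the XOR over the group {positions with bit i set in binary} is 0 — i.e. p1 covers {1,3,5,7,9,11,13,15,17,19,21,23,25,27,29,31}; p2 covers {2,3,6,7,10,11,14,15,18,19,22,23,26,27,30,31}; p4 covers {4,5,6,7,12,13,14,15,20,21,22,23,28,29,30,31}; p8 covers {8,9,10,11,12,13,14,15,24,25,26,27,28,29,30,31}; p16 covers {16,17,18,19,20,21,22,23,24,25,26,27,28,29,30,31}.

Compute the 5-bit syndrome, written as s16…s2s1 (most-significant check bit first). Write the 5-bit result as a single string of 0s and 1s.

s1 (pos 1,3,5,7,9,11,13,15,17,19,21,23,25,27,29,31): 1⊕0⊕1⊕0⊕0⊕0⊕0⊕1⊕0⊕0⊕0⊕1⊕0⊕1⊕1⊕0 = 0
s2 (pos 2,3,6,7,10,11,14,15,18,19,22,23,26,27,30,31): 0⊕0⊕1⊕0⊕1⊕0⊕1⊕1⊕0⊕0⊕1⊕1⊕0⊕1⊕1⊕0 = 0
s4 (pos 4,5,6,7,12,13,14,15,20,21,22,23,28,29,30,31): 1⊕1⊕1⊕0⊕1⊕0⊕1⊕1⊕1⊕0⊕1⊕1⊕1⊕1⊕1⊕0 = 0
s8 (pos 8,9,10,11,12,13,14,15,24,25,26,27,28,29,30,31): 1⊕0⊕1⊕0⊕1⊕0⊕1⊕1⊕1⊕0⊕0⊕1⊕1⊕1⊕1⊕0 = 0
s16 (pos 16,17,18,19,20,21,22,23,24,25,26,27,28,29,30,31): 1⊕0⊕0⊕0⊕1⊕0⊕1⊕1⊕1⊕0⊕0⊕1⊕1⊕1⊕1⊕0 = 1
Syndrome s16…s1 = 10000 → error at position 16.

10000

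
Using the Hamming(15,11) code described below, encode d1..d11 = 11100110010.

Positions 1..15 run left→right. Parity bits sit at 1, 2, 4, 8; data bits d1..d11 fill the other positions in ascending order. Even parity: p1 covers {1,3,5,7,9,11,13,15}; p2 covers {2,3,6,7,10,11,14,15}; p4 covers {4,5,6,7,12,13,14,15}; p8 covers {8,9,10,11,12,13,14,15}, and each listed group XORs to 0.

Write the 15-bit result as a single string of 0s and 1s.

111111010110010

Place data at non-parity positions: p1 p2 1 p4 1 1 0 p8 0 1 1 0 0 1 0
p1 (pos 1,3,5,7,9,11,13,15): XOR of data positions = 1⊕1⊕0⊕0⊕1⊕0⊕0 = 1
p2 (pos 2,3,6,7,10,11,14,15): XOR of data positions = 1⊕1⊕0⊕1⊕1⊕1⊕0 = 1
p4 (pos 4,5,6,7,12,13,14,15): XOR of data positions = 1⊕1⊕0⊕0⊕0⊕1⊕0 = 1
p8 (pos 8,9,10,11,12,13,14,15): XOR of data positions = 0⊕1⊕1⊕0⊕0⊕1⊕0 = 1
Codeword: 111111010110010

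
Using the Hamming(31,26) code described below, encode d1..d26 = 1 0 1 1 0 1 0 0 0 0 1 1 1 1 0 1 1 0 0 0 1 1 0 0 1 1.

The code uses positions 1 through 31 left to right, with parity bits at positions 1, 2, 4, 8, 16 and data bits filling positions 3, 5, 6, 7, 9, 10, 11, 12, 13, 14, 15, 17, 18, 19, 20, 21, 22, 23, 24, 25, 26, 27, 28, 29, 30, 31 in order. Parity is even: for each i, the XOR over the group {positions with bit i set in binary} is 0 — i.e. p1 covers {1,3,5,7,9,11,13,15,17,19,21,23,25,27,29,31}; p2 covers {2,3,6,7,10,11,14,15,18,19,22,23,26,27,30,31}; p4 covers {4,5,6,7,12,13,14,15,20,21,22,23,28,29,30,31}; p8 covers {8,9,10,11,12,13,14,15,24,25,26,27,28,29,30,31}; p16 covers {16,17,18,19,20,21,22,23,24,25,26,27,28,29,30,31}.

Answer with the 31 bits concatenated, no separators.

Place data at non-parity positions: p1 p2 1 p4 0 1 1 p8 0 1 0 0 0 0 1 p16 1 1 1 0 1 1 0 0 0 1 1 0 0 1 1
p1 (pos 1,3,5,7,9,11,13,15,17,19,21,23,25,27,29,31): XOR of data positions = 1⊕0⊕1⊕0⊕0⊕0⊕1⊕1⊕1⊕1⊕0⊕0⊕1⊕0⊕1 = 0
p2 (pos 2,3,6,7,10,11,14,15,18,19,22,23,26,27,30,31): XOR of data positions = 1⊕1⊕1⊕1⊕0⊕0⊕1⊕1⊕1⊕1⊕0⊕1⊕1⊕1⊕1 = 0
p4 (pos 4,5,6,7,12,13,14,15,20,21,22,23,28,29,30,31): XOR of data positions = 0⊕1⊕1⊕0⊕0⊕0⊕1⊕0⊕1⊕1⊕0⊕0⊕0⊕1⊕1 = 1
p8 (pos 8,9,10,11,12,13,14,15,24,25,26,27,28,29,30,31): XOR of data positions = 0⊕1⊕0⊕0⊕0⊕0⊕1⊕0⊕0⊕1⊕1⊕0⊕0⊕1⊕1 = 0
p16 (pos 16,17,18,19,20,21,22,23,24,25,26,27,28,29,30,31): XOR of data positions = 1⊕1⊕1⊕0⊕1⊕1⊕0⊕0⊕0⊕1⊕1⊕0⊕0⊕1⊕1 = 1
Codeword: 0011011001000011111011000110011

0011011001000011111011000110011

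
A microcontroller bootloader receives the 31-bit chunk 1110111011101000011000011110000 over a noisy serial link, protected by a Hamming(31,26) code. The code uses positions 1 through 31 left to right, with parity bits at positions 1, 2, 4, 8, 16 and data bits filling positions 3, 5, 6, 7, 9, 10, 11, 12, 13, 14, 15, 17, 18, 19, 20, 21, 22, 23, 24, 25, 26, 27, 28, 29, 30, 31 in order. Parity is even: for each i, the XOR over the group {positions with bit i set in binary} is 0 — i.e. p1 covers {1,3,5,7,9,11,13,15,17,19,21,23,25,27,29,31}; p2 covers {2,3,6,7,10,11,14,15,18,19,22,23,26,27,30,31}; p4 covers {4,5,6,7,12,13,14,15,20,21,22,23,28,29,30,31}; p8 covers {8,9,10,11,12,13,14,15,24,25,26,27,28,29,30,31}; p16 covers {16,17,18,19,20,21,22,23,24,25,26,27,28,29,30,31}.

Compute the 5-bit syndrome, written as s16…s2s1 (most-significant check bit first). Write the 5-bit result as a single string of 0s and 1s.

00000

s1 (pos 1,3,5,7,9,11,13,15,17,19,21,23,25,27,29,31): 1⊕1⊕1⊕1⊕1⊕1⊕1⊕0⊕0⊕1⊕0⊕0⊕1⊕1⊕0⊕0 = 0
s2 (pos 2,3,6,7,10,11,14,15,18,19,22,23,26,27,30,31): 1⊕1⊕1⊕1⊕1⊕1⊕0⊕0⊕1⊕1⊕0⊕0⊕1⊕1⊕0⊕0 = 0
s4 (pos 4,5,6,7,12,13,14,15,20,21,22,23,28,29,30,31): 0⊕1⊕1⊕1⊕0⊕1⊕0⊕0⊕0⊕0⊕0⊕0⊕0⊕0⊕0⊕0 = 0
s8 (pos 8,9,10,11,12,13,14,15,24,25,26,27,28,29,30,31): 0⊕1⊕1⊕1⊕0⊕1⊕0⊕0⊕1⊕1⊕1⊕1⊕0⊕0⊕0⊕0 = 0
s16 (pos 16,17,18,19,20,21,22,23,24,25,26,27,28,29,30,31): 0⊕0⊕1⊕1⊕0⊕0⊕0⊕0⊕1⊕1⊕1⊕1⊕0⊕0⊕0⊕0 = 0
Syndrome s16…s1 = 00000 → no error.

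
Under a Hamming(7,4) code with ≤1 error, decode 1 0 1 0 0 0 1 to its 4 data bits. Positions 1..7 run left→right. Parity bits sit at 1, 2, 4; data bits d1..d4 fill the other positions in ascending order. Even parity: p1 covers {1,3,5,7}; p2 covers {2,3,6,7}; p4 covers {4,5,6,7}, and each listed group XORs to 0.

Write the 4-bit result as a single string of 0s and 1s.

1101

s1 (pos 1,3,5,7): 1⊕1⊕0⊕1 = 1
s2 (pos 2,3,6,7): 0⊕1⊕0⊕1 = 0
s4 (pos 4,5,6,7): 0⊕0⊕0⊕1 = 1
Syndrome s4…s1 = 101 → error at position 5.
Flip position 5: 1010001 → 1010101
Read data bits from positions 3,5,6,7: 1101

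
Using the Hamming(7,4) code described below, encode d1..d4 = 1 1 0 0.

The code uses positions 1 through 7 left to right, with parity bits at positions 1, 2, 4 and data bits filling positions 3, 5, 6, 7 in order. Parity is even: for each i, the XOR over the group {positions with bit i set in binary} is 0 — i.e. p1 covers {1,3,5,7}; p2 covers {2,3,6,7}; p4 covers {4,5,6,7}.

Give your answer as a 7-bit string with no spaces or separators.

Place data at non-parity positions: p1 p2 1 p4 1 0 0
p1 (pos 1,3,5,7): XOR of data positions = 1⊕1⊕0 = 0
p2 (pos 2,3,6,7): XOR of data positions = 1⊕0⊕0 = 1
p4 (pos 4,5,6,7): XOR of data positions = 1⊕0⊕0 = 1
Codeword: 0111100

0111100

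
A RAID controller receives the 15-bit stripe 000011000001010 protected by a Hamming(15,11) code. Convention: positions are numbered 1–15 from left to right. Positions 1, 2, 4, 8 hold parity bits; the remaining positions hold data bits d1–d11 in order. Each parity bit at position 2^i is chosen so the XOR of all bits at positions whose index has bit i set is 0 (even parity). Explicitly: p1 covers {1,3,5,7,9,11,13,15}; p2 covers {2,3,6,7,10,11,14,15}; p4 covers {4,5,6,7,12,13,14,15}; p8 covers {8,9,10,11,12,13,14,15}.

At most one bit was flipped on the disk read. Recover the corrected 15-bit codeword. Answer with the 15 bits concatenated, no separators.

100011000001010

s1 (pos 1,3,5,7,9,11,13,15): 0⊕0⊕1⊕0⊕0⊕0⊕0⊕0 = 1
s2 (pos 2,3,6,7,10,11,14,15): 0⊕0⊕1⊕0⊕0⊕0⊕1⊕0 = 0
s4 (pos 4,5,6,7,12,13,14,15): 0⊕1⊕1⊕0⊕1⊕0⊕1⊕0 = 0
s8 (pos 8,9,10,11,12,13,14,15): 0⊕0⊕0⊕0⊕1⊕0⊕1⊕0 = 0
Syndrome s8…s1 = 0001 → error at position 1.
Flip position 1: 000011000001010 → 100011000001010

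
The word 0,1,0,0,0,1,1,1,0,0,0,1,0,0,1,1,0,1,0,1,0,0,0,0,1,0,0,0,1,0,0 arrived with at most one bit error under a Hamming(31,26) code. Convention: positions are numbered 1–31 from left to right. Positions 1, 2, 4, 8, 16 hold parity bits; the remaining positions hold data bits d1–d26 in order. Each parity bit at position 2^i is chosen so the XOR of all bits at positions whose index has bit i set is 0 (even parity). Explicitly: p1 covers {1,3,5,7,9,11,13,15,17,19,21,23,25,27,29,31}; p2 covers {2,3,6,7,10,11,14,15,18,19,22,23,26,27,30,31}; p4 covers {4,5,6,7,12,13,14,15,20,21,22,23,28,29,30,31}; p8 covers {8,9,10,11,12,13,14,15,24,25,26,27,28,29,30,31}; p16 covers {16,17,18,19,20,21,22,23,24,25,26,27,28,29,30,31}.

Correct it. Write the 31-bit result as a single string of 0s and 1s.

0100011100010011010100001100100

s1 (pos 1,3,5,7,9,11,13,15,17,19,21,23,25,27,29,31): 0⊕0⊕0⊕1⊕0⊕0⊕0⊕1⊕0⊕0⊕0⊕0⊕1⊕0⊕1⊕0 = 0
s2 (pos 2,3,6,7,10,11,14,15,18,19,22,23,26,27,30,31): 1⊕0⊕1⊕1⊕0⊕0⊕0⊕1⊕1⊕0⊕0⊕0⊕0⊕0⊕0⊕0 = 1
s4 (pos 4,5,6,7,12,13,14,15,20,21,22,23,28,29,30,31): 0⊕0⊕1⊕1⊕1⊕0⊕0⊕1⊕1⊕0⊕0⊕0⊕0⊕1⊕0⊕0 = 0
s8 (pos 8,9,10,11,12,13,14,15,24,25,26,27,28,29,30,31): 1⊕0⊕0⊕0⊕1⊕0⊕0⊕1⊕0⊕1⊕0⊕0⊕0⊕1⊕0⊕0 = 1
s16 (pos 16,17,18,19,20,21,22,23,24,25,26,27,28,29,30,31): 1⊕0⊕1⊕0⊕1⊕0⊕0⊕0⊕0⊕1⊕0⊕0⊕0⊕1⊕0⊕0 = 1
Syndrome s16…s1 = 11010 → error at position 26.
Flip position 26: 0100011100010011010100001000100 → 0100011100010011010100001100100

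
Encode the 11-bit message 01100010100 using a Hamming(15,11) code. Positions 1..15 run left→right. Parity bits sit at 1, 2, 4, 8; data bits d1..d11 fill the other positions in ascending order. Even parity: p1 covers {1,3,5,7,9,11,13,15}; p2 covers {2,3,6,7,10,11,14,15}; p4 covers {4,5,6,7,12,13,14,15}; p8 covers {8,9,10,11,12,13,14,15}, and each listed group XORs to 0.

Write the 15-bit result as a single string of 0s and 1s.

Place data at non-parity positions: p1 p2 0 p4 1 1 0 p8 0 0 1 0 1 0 0
p1 (pos 1,3,5,7,9,11,13,15): XOR of data positions = 0⊕1⊕0⊕0⊕1⊕1⊕0 = 1
p2 (pos 2,3,6,7,10,11,14,15): XOR of data positions = 0⊕1⊕0⊕0⊕1⊕0⊕0 = 0
p4 (pos 4,5,6,7,12,13,14,15): XOR of data positions = 1⊕1⊕0⊕0⊕1⊕0⊕0 = 1
p8 (pos 8,9,10,11,12,13,14,15): XOR of data positions = 0⊕0⊕1⊕0⊕1⊕0⊕0 = 0
Codeword: 100111000010100

100111000010100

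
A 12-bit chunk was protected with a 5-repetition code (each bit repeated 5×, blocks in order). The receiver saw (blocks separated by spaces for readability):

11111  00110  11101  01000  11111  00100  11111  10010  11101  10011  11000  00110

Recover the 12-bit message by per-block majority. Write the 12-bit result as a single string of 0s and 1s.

101010101100

Block 1 (11111): 5 ones → 1
Block 2 (00110): 2 ones → 0
Block 3 (11101): 4 ones → 1
Block 4 (01000): 1 one → 0
Block 5 (11111): 5 ones → 1
Block 6 (00100): 1 one → 0
Block 7 (11111): 5 ones → 1
Block 8 (10010): 2 ones → 0
Block 9 (11101): 4 ones → 1
Block 10 (10011): 3 ones → 1
Block 11 (11000): 2 ones → 0
Block 12 (00110): 2 ones → 0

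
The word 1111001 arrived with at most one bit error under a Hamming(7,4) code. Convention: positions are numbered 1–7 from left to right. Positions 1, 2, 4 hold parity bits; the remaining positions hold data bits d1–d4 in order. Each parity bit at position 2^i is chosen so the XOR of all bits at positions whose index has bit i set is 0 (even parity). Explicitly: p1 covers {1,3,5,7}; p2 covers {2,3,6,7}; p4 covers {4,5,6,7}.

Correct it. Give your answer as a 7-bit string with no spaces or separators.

s1 (pos 1,3,5,7): 1⊕1⊕0⊕1 = 1
s2 (pos 2,3,6,7): 1⊕1⊕0⊕1 = 1
s4 (pos 4,5,6,7): 1⊕0⊕0⊕1 = 0
Syndrome s4…s1 = 011 → error at position 3.
Flip position 3: 1111001 → 1101001

1101001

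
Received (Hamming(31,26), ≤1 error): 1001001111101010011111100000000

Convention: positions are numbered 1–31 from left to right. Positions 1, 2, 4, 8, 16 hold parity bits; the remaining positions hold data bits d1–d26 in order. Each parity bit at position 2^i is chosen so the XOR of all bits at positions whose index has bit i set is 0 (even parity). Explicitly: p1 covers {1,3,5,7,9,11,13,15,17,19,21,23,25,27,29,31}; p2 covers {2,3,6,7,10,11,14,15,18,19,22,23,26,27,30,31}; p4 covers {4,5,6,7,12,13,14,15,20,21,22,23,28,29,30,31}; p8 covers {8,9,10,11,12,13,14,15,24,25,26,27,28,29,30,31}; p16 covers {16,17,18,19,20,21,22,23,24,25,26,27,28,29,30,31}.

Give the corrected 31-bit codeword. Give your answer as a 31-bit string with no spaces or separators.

0001001111101010011111100000000

s1 (pos 1,3,5,7,9,11,13,15,17,19,21,23,25,27,29,31): 1⊕0⊕0⊕1⊕1⊕1⊕1⊕1⊕0⊕1⊕1⊕1⊕0⊕0⊕0⊕0 = 1
s2 (pos 2,3,6,7,10,11,14,15,18,19,22,23,26,27,30,31): 0⊕0⊕0⊕1⊕1⊕1⊕0⊕1⊕1⊕1⊕1⊕1⊕0⊕0⊕0⊕0 = 0
s4 (pos 4,5,6,7,12,13,14,15,20,21,22,23,28,29,30,31): 1⊕0⊕0⊕1⊕0⊕1⊕0⊕1⊕1⊕1⊕1⊕1⊕0⊕0⊕0⊕0 = 0
s8 (pos 8,9,10,11,12,13,14,15,24,25,26,27,28,29,30,31): 1⊕1⊕1⊕1⊕0⊕1⊕0⊕1⊕0⊕0⊕0⊕0⊕0⊕0⊕0⊕0 = 0
s16 (pos 16,17,18,19,20,21,22,23,24,25,26,27,28,29,30,31): 0⊕0⊕1⊕1⊕1⊕1⊕1⊕1⊕0⊕0⊕0⊕0⊕0⊕0⊕0⊕0 = 0
Syndrome s16…s1 = 00001 → error at position 1.
Flip position 1: 1001001111101010011111100000000 → 0001001111101010011111100000000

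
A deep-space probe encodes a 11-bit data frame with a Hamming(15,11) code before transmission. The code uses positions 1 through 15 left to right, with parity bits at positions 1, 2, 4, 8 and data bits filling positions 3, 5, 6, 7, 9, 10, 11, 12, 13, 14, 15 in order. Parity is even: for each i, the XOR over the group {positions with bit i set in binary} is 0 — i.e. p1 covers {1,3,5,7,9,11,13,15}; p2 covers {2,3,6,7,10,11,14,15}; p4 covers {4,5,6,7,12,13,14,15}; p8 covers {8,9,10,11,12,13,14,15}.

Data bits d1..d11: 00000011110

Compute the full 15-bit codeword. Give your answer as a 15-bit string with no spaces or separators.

000100000011110

Place data at non-parity positions: p1 p2 0 p4 0 0 0 p8 0 0 1 1 1 1 0
p1 (pos 1,3,5,7,9,11,13,15): XOR of data positions = 0⊕0⊕0⊕0⊕1⊕1⊕0 = 0
p2 (pos 2,3,6,7,10,11,14,15): XOR of data positions = 0⊕0⊕0⊕0⊕1⊕1⊕0 = 0
p4 (pos 4,5,6,7,12,13,14,15): XOR of data positions = 0⊕0⊕0⊕1⊕1⊕1⊕0 = 1
p8 (pos 8,9,10,11,12,13,14,15): XOR of data positions = 0⊕0⊕1⊕1⊕1⊕1⊕0 = 0
Codeword: 000100000011110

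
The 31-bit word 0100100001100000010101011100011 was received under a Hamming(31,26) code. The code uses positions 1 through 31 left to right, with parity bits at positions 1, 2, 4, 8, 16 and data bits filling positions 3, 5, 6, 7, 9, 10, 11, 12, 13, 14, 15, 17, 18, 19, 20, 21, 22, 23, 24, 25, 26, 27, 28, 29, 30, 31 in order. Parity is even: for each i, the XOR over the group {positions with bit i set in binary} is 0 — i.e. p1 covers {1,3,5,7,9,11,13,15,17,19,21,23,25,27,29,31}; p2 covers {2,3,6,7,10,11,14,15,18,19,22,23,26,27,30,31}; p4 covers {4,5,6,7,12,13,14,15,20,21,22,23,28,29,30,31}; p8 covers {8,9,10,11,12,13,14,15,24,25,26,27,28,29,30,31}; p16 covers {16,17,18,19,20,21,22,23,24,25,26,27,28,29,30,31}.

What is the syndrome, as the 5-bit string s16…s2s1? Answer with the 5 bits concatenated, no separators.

s1 (pos 1,3,5,7,9,11,13,15,17,19,21,23,25,27,29,31): 0⊕0⊕1⊕0⊕0⊕1⊕0⊕0⊕0⊕0⊕0⊕0⊕1⊕0⊕0⊕1 = 0
s2 (pos 2,3,6,7,10,11,14,15,18,19,22,23,26,27,30,31): 1⊕0⊕0⊕0⊕1⊕1⊕0⊕0⊕1⊕0⊕1⊕0⊕1⊕0⊕1⊕1 = 0
s4 (pos 4,5,6,7,12,13,14,15,20,21,22,23,28,29,30,31): 0⊕1⊕0⊕0⊕0⊕0⊕0⊕0⊕1⊕0⊕1⊕0⊕0⊕0⊕1⊕1 = 1
s8 (pos 8,9,10,11,12,13,14,15,24,25,26,27,28,29,30,31): 0⊕0⊕1⊕1⊕0⊕0⊕0⊕0⊕1⊕1⊕1⊕0⊕0⊕0⊕1⊕1 = 1
s16 (pos 16,17,18,19,20,21,22,23,24,25,26,27,28,29,30,31): 0⊕0⊕1⊕0⊕1⊕0⊕1⊕0⊕1⊕1⊕1⊕0⊕0⊕0⊕1⊕1 = 0
Syndrome s16…s1 = 01100 → error at position 12.

01100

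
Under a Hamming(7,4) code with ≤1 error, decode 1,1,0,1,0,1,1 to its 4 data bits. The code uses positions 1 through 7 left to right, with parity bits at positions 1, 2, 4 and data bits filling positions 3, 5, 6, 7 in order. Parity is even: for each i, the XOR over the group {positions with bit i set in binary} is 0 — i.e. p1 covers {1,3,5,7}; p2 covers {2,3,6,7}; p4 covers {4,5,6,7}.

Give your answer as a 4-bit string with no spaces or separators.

s1 (pos 1,3,5,7): 1⊕0⊕0⊕1 = 0
s2 (pos 2,3,6,7): 1⊕0⊕1⊕1 = 1
s4 (pos 4,5,6,7): 1⊕0⊕1⊕1 = 1
Syndrome s4…s1 = 110 → error at position 6.
Flip position 6: 1101011 → 1101001
Read data bits from positions 3,5,6,7: 0001

0001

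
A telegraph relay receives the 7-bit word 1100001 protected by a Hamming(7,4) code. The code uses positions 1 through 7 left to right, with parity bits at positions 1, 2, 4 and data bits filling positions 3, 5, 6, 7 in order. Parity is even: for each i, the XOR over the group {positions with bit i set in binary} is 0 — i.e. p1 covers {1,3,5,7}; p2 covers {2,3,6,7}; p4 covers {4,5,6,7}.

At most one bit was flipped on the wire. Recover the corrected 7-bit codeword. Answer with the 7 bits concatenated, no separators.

s1 (pos 1,3,5,7): 1⊕0⊕0⊕1 = 0
s2 (pos 2,3,6,7): 1⊕0⊕0⊕1 = 0
s4 (pos 4,5,6,7): 0⊕0⊕0⊕1 = 1
Syndrome s4…s1 = 100 → error at position 4.
Flip position 4: 1100001 → 1101001

1101001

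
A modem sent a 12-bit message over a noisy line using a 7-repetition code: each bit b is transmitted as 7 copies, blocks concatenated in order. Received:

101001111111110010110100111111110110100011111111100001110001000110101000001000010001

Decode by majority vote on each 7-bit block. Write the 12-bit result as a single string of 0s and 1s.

110110100100

Block 1 (1010011): 4 ones → 1
Block 2 (1111111): 7 ones → 1
Block 3 (0010110): 3 ones → 0
Block 4 (1001111): 5 ones → 1
Block 5 (1111011): 6 ones → 1
Block 6 (0100011): 3 ones → 0
Block 7 (1111111): 7 ones → 1
Block 8 (0000111): 3 ones → 0
Block 9 (0001000): 1 one → 0
Block 10 (1101010): 4 ones → 1
Block 11 (0000100): 1 one → 0
Block 12 (0010001): 2 ones → 0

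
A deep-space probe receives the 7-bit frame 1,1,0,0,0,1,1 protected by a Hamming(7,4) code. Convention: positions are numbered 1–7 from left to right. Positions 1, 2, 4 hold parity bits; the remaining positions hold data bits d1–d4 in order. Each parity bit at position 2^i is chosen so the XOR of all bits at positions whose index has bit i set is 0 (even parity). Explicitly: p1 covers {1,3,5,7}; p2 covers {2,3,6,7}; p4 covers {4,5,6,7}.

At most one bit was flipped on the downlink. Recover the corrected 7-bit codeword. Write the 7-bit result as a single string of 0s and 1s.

1000011

s1 (pos 1,3,5,7): 1⊕0⊕0⊕1 = 0
s2 (pos 2,3,6,7): 1⊕0⊕1⊕1 = 1
s4 (pos 4,5,6,7): 0⊕0⊕1⊕1 = 0
Syndrome s4…s1 = 010 → error at position 2.
Flip position 2: 1100011 → 1000011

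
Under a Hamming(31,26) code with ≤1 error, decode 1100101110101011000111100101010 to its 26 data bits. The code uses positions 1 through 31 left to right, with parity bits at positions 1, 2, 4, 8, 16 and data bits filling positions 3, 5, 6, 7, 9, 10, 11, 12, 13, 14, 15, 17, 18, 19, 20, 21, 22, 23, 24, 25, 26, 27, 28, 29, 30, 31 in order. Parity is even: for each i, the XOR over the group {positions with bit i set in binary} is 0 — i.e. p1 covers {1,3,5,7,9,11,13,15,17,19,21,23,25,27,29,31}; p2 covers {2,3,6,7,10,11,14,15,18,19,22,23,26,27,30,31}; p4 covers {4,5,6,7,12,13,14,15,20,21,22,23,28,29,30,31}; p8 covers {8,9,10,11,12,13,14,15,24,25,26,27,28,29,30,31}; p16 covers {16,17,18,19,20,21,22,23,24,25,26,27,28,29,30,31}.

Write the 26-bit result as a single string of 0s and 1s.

s1 (pos 1,3,5,7,9,11,13,15,17,19,21,23,25,27,29,31): 1⊕0⊕1⊕1⊕1⊕1⊕1⊕1⊕0⊕0⊕1⊕1⊕0⊕0⊕0⊕0 = 1
s2 (pos 2,3,6,7,10,11,14,15,18,19,22,23,26,27,30,31): 1⊕0⊕0⊕1⊕0⊕1⊕0⊕1⊕0⊕0⊕1⊕1⊕1⊕0⊕1⊕0 = 0
s4 (pos 4,5,6,7,12,13,14,15,20,21,22,23,28,29,30,31): 0⊕1⊕0⊕1⊕0⊕1⊕0⊕1⊕1⊕1⊕1⊕1⊕1⊕0⊕1⊕0 = 0
s8 (pos 8,9,10,11,12,13,14,15,24,25,26,27,28,29,30,31): 1⊕1⊕0⊕1⊕0⊕1⊕0⊕1⊕0⊕0⊕1⊕0⊕1⊕0⊕1⊕0 = 0
s16 (pos 16,17,18,19,20,21,22,23,24,25,26,27,28,29,30,31): 1⊕0⊕0⊕0⊕1⊕1⊕1⊕1⊕0⊕0⊕1⊕0⊕1⊕0⊕1⊕0 = 0
Syndrome s16…s1 = 00001 → error at position 1.
Flip position 1: 1100101110101011000111100101010 → 0100101110101011000111100101010
Read data bits from positions 3,5,6,7,9,10,11,12,13,14,15,17,18,19,20,21,22,23,24,25,26,27,28,29,30,31: 01011010101000111100101010

01011010101000111100101010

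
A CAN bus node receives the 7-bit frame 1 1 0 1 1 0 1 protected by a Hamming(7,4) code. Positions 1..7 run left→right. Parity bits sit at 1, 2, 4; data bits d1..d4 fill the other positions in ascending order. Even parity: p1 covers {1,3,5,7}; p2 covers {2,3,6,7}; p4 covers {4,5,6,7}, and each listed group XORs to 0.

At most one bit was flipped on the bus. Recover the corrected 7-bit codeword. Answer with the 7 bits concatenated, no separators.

s1 (pos 1,3,5,7): 1⊕0⊕1⊕1 = 1
s2 (pos 2,3,6,7): 1⊕0⊕0⊕1 = 0
s4 (pos 4,5,6,7): 1⊕1⊕0⊕1 = 1
Syndrome s4…s1 = 101 → error at position 5.
Flip position 5: 1101101 → 1101001

1101001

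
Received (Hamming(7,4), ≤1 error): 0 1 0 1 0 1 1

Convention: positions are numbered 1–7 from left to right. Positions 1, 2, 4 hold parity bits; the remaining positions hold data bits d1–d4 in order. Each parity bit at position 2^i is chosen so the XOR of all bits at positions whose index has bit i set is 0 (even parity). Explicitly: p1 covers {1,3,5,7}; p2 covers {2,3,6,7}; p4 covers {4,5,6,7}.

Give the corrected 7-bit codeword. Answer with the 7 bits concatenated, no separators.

s1 (pos 1,3,5,7): 0⊕0⊕0⊕1 = 1
s2 (pos 2,3,6,7): 1⊕0⊕1⊕1 = 1
s4 (pos 4,5,6,7): 1⊕0⊕1⊕1 = 1
Syndrome s4…s1 = 111 → error at position 7.
Flip position 7: 0101011 → 0101010

0101010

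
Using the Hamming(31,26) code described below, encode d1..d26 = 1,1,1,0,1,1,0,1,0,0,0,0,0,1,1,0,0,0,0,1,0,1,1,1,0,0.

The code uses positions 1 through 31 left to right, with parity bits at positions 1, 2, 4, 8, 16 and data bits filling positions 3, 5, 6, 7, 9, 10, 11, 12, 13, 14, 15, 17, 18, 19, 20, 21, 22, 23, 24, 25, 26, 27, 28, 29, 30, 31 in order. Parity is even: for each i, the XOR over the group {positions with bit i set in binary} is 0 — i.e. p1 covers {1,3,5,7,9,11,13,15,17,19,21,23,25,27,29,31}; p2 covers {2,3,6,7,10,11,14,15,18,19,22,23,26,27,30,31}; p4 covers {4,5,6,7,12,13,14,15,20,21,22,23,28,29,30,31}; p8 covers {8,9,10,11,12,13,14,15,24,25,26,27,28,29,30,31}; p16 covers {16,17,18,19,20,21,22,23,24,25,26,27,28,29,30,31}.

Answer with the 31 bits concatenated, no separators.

Place data at non-parity positions: p1 p2 1 p4 1 1 0 p8 1 1 0 1 0 0 0 p16 0 0 1 1 0 0 0 0 1 0 1 1 1 0 0
p1 (pos 1,3,5,7,9,11,13,15,17,19,21,23,25,27,29,31): XOR of data positions = 1⊕1⊕0⊕1⊕0⊕0⊕0⊕0⊕1⊕0⊕0⊕1⊕1⊕1⊕0 = 1
p2 (pos 2,3,6,7,10,11,14,15,18,19,22,23,26,27,30,31): XOR of data positions = 1⊕1⊕0⊕1⊕0⊕0⊕0⊕0⊕1⊕0⊕0⊕0⊕1⊕0⊕0 = 1
p4 (pos 4,5,6,7,12,13,14,15,20,21,22,23,28,29,30,31): XOR of data positions = 1⊕1⊕0⊕1⊕0⊕0⊕0⊕1⊕0⊕0⊕0⊕1⊕1⊕0⊕0 = 0
p8 (pos 8,9,10,11,12,13,14,15,24,25,26,27,28,29,30,31): XOR of data positions = 1⊕1⊕0⊕1⊕0⊕0⊕0⊕0⊕1⊕0⊕1⊕1⊕1⊕0⊕0 = 1
p16 (pos 16,17,18,19,20,21,22,23,24,25,26,27,28,29,30,31): XOR of data positions = 0⊕0⊕1⊕1⊕0⊕0⊕0⊕0⊕1⊕0⊕1⊕1⊕1⊕0⊕0 = 0
Codeword: 1110110111010000001100001011100

1110110111010000001100001011100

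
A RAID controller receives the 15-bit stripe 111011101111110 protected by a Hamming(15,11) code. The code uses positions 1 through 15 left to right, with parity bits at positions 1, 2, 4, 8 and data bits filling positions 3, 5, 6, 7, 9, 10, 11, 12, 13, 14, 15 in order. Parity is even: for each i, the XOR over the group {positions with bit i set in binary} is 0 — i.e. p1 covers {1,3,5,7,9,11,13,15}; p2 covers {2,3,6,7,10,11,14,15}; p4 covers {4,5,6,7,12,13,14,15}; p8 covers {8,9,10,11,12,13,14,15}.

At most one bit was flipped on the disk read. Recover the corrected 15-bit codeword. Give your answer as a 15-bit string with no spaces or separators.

s1 (pos 1,3,5,7,9,11,13,15): 1⊕1⊕1⊕1⊕1⊕1⊕1⊕0 = 1
s2 (pos 2,3,6,7,10,11,14,15): 1⊕1⊕1⊕1⊕1⊕1⊕1⊕0 = 1
s4 (pos 4,5,6,7,12,13,14,15): 0⊕1⊕1⊕1⊕1⊕1⊕1⊕0 = 0
s8 (pos 8,9,10,11,12,13,14,15): 0⊕1⊕1⊕1⊕1⊕1⊕1⊕0 = 0
Syndrome s8…s1 = 0011 → error at position 3.
Flip position 3: 111011101111110 → 110011101111110

110011101111110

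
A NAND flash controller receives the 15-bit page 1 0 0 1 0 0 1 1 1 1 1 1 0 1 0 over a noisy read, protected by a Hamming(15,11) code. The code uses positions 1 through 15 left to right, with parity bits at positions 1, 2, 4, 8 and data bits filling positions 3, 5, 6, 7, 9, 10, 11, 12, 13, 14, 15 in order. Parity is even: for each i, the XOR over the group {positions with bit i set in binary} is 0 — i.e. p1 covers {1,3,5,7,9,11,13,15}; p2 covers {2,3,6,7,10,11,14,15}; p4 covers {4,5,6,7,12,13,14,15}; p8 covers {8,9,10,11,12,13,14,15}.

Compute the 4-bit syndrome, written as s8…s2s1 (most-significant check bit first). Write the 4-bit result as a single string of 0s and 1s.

s1 (pos 1,3,5,7,9,11,13,15): 1⊕0⊕0⊕1⊕1⊕1⊕0⊕0 = 0
s2 (pos 2,3,6,7,10,11,14,15): 0⊕0⊕0⊕1⊕1⊕1⊕1⊕0 = 0
s4 (pos 4,5,6,7,12,13,14,15): 1⊕0⊕0⊕1⊕1⊕0⊕1⊕0 = 0
s8 (pos 8,9,10,11,12,13,14,15): 1⊕1⊕1⊕1⊕1⊕0⊕1⊕0 = 0
Syndrome s8…s1 = 0000 → no error.

0000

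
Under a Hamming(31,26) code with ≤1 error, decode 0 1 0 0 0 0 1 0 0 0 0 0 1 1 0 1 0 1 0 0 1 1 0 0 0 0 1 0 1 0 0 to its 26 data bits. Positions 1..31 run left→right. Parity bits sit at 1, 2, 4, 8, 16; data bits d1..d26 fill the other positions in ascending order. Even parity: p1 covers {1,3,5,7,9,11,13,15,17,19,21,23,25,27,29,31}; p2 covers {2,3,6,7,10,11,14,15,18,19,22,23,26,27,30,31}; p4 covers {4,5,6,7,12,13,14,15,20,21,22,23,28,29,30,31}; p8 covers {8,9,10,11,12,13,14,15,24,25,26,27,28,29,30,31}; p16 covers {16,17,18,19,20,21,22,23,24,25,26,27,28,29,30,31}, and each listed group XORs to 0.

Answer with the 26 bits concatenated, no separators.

00010000110010011000010100

s1 (pos 1,3,5,7,9,11,13,15,17,19,21,23,25,27,29,31): 0⊕0⊕0⊕1⊕0⊕0⊕1⊕0⊕0⊕0⊕1⊕0⊕0⊕1⊕1⊕0 = 1
s2 (pos 2,3,6,7,10,11,14,15,18,19,22,23,26,27,30,31): 1⊕0⊕0⊕1⊕0⊕0⊕1⊕0⊕1⊕0⊕1⊕0⊕0⊕1⊕0⊕0 = 0
s4 (pos 4,5,6,7,12,13,14,15,20,21,22,23,28,29,30,31): 0⊕0⊕0⊕1⊕0⊕1⊕1⊕0⊕0⊕1⊕1⊕0⊕0⊕1⊕0⊕0 = 0
s8 (pos 8,9,10,11,12,13,14,15,24,25,26,27,28,29,30,31): 0⊕0⊕0⊕0⊕0⊕1⊕1⊕0⊕0⊕0⊕0⊕1⊕0⊕1⊕0⊕0 = 0
s16 (pos 16,17,18,19,20,21,22,23,24,25,26,27,28,29,30,31): 1⊕0⊕1⊕0⊕0⊕1⊕1⊕0⊕0⊕0⊕0⊕1⊕0⊕1⊕0⊕0 = 0
Syndrome s16…s1 = 00001 → error at position 1.
Flip position 1: 0100001000001101010011000010100 → 1100001000001101010011000010100
Read data bits from positions 3,5,6,7,9,10,11,12,13,14,15,17,18,19,20,21,22,23,24,25,26,27,28,29,30,31: 00010000110010011000010100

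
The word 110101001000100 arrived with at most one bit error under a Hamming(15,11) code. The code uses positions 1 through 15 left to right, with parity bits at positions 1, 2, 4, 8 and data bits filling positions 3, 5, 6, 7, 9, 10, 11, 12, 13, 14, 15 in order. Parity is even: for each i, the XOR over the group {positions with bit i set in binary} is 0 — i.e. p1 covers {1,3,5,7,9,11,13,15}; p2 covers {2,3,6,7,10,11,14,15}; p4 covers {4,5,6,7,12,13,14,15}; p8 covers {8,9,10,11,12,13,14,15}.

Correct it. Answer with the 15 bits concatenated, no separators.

110111001000100

s1 (pos 1,3,5,7,9,11,13,15): 1⊕0⊕0⊕0⊕1⊕0⊕1⊕0 = 1
s2 (pos 2,3,6,7,10,11,14,15): 1⊕0⊕1⊕0⊕0⊕0⊕0⊕0 = 0
s4 (pos 4,5,6,7,12,13,14,15): 1⊕0⊕1⊕0⊕0⊕1⊕0⊕0 = 1
s8 (pos 8,9,10,11,12,13,14,15): 0⊕1⊕0⊕0⊕0⊕1⊕0⊕0 = 0
Syndrome s8…s1 = 0101 → error at position 5.
Flip position 5: 110101001000100 → 110111001000100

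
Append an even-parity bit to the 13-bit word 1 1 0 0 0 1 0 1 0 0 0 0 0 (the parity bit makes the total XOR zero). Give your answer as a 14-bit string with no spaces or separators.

XOR of the 13 data bits: 1⊕1⊕0⊕0⊕0⊕1⊕0⊕1⊕0⊕0⊕0⊕0⊕0 = 0
Parity bit = 0 (so all 14 bits XOR to 0).

11000101000000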